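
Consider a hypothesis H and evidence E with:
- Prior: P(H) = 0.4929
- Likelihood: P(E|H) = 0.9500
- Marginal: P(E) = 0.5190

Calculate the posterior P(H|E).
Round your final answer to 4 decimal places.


Using Bayes' theorem:

P(H|E) = P(E|H) × P(H) / P(E)
       = 0.9500 × 0.4929 / 0.5190
       = 0.46825500 / 0.5190
       = 0.9022

The evidence strengthens our belief in H.
Prior: 0.4929 → Posterior: 0.9022


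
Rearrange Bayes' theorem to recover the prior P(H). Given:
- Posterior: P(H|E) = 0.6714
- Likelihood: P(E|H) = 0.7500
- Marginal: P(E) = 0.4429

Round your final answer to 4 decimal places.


From Bayes' theorem: P(H|E) = P(E|H) × P(H) / P(E)

Rearranging for P(H):
P(H) = P(H|E) × P(E) / P(E|H)
     = 0.6714 × 0.4429 / 0.7500
     = 0.29736306 / 0.7500
     = 0.3965


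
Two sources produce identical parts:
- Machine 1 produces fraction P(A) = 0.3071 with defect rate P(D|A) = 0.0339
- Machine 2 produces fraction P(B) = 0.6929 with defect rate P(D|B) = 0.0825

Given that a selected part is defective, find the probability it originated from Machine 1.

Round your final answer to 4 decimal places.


Let A = from Machine 1, D = defective

Given:
- P(A) = 0.3071, P(B) = 0.6929
- P(D|A) = 0.0339, P(D|B) = 0.0825

Step 1: Find P(D)
P(D) = P(D|A)P(A) + P(D|B)P(B)
     = 0.0339 × 0.3071 + 0.0825 × 0.6929
     = 0.01041069 + 0.05716425
     = 0.06757494

Step 2: Apply Bayes' theorem
P(A|D) = P(D|A)P(A) / P(D)
       = 0.01041069 / 0.06757494
       = 0.1541


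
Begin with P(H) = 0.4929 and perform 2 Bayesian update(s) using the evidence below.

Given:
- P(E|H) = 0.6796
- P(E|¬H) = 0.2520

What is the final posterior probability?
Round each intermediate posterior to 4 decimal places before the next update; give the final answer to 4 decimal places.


Sequential Bayesian updating:

Initial prior: P(H) = 0.4929

Update 1:
  P(E) = 0.6796 × 0.4929 + 0.2520 × 0.5071 = 0.33497484 + 0.12778920 = 0.46276404
  P(H|E) = 0.33497484 / 0.46276404 = 0.7239

Update 2:
  P(E) = 0.6796 × 0.7239 + 0.2520 × 0.2761 = 0.49196244 + 0.06957720 = 0.56153964
  P(H|E) = 0.49196244 / 0.56153964 = 0.8761

Final posterior: 0.8761


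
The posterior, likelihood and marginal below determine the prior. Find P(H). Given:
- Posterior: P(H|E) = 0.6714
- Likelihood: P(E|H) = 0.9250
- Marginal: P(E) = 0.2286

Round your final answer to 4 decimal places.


From Bayes' theorem: P(H|E) = P(E|H) × P(H) / P(E)

Rearranging for P(H):
P(H) = P(H|E) × P(E) / P(E|H)
     = 0.6714 × 0.2286 / 0.9250
     = 0.15348204 / 0.9250
     = 0.1659


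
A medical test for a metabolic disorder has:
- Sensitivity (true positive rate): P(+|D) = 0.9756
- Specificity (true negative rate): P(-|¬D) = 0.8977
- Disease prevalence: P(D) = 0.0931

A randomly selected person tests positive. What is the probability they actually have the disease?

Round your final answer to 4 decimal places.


Let D = has disease, + = positive test

Given:
- P(D) = 0.0931 (prevalence)
- P(+|D) = 0.9756 (sensitivity)
- P(-|¬D) = 0.8977 (specificity)
- P(+|¬D) = 0.1023 (false positive rate = 1 - specificity)

Step 1: Find P(+)
P(+) = P(+|D)P(D) + P(+|¬D)P(¬D)
     = 0.9756 × 0.0931 + 0.1023 × 0.9069
     = 0.09082836 + 0.09277587
     = 0.18360423

Step 2: Apply Bayes' theorem for P(D|+)
P(D|+) = P(+|D)P(D) / P(+)
       = 0.09082836 / 0.18360423
       = 0.4947


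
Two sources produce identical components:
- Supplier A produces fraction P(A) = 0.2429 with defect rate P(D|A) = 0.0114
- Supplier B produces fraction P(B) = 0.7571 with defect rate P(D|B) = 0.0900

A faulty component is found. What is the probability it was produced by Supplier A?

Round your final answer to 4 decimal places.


Let A = from Supplier A, D = faulty

Given:
- P(A) = 0.2429, P(B) = 0.7571
- P(D|A) = 0.0114, P(D|B) = 0.0900

Step 1: Find P(D)
P(D) = P(D|A)P(A) + P(D|B)P(B)
     = 0.0114 × 0.2429 + 0.0900 × 0.7571
     = 0.00276906 + 0.06813900
     = 0.07090806

Step 2: Apply Bayes' theorem
P(A|D) = P(D|A)P(A) / P(D)
       = 0.00276906 / 0.07090806
       = 0.0391


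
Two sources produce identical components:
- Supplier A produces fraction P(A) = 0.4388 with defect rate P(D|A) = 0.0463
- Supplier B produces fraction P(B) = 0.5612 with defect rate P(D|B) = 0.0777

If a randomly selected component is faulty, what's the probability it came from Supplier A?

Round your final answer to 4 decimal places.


Let A = from Supplier A, D = faulty

Given:
- P(A) = 0.4388, P(B) = 0.5612
- P(D|A) = 0.0463, P(D|B) = 0.0777

Step 1: Find P(D)
P(D) = P(D|A)P(A) + P(D|B)P(B)
     = 0.0463 × 0.4388 + 0.0777 × 0.5612
     = 0.02031644 + 0.04360524
     = 0.06392168

Step 2: Apply Bayes' theorem
P(A|D) = P(D|A)P(A) / P(D)
       = 0.02031644 / 0.06392168
       = 0.3178


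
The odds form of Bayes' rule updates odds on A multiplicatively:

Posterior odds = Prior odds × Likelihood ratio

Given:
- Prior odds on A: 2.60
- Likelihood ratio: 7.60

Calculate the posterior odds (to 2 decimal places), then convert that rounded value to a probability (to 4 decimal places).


Step 1: Calculate posterior odds
Posterior odds = Prior odds × LR
               = 2.60 × 7.60
               = 19.76

Step 2: Convert to probability
P(A|E) = Posterior odds / (1 + Posterior odds)
       = 19.76 / (1 + 19.76)
       = 19.76 / 20.76
       = 0.9518

The evidence increased P(A) from 0.7222 to 0.9518.


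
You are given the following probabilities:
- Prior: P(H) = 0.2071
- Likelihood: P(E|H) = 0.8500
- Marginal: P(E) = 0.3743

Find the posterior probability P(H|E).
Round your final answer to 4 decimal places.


Using Bayes' theorem:

P(H|E) = P(E|H) × P(H) / P(E)
       = 0.8500 × 0.2071 / 0.3743
       = 0.17603500 / 0.3743
       = 0.4703

The evidence strengthens our belief in H.
Prior: 0.2071 → Posterior: 0.4703


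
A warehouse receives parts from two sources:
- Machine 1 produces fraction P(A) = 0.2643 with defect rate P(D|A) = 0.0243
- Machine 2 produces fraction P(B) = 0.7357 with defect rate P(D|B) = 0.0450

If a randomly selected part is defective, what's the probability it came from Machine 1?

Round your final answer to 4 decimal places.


Let A = from Machine 1, D = defective

Given:
- P(A) = 0.2643, P(B) = 0.7357
- P(D|A) = 0.0243, P(D|B) = 0.0450

Step 1: Find P(D)
P(D) = P(D|A)P(A) + P(D|B)P(B)
     = 0.0243 × 0.2643 + 0.0450 × 0.7357
     = 0.00642249 + 0.03310650
     = 0.03952899

Step 2: Apply Bayes' theorem
P(A|D) = P(D|A)P(A) / P(D)
       = 0.00642249 / 0.03952899
       = 0.1625


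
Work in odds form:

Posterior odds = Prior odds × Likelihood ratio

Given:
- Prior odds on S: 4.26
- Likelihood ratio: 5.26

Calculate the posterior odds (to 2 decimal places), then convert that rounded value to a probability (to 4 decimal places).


Step 1: Calculate posterior odds
Posterior odds = Prior odds × LR
               = 4.26 × 5.26
               = 22.41

Step 2: Convert to probability
P(S|E) = Posterior odds / (1 + Posterior odds)
       = 22.41 / (1 + 22.41)
       = 22.41 / 23.41
       = 0.9573

The evidence increased P(S) from 0.8099 to 0.9573.


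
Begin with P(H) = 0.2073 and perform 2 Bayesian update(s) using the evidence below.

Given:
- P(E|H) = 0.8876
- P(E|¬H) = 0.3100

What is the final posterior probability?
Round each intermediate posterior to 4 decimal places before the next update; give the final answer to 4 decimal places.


Sequential Bayesian updating:

Initial prior: P(H) = 0.2073

Update 1:
  P(E) = 0.8876 × 0.2073 + 0.3100 × 0.7927 = 0.18399948 + 0.24573700 = 0.42973648
  P(H|E) = 0.18399948 / 0.42973648 = 0.4282

Update 2:
  P(E) = 0.8876 × 0.4282 + 0.3100 × 0.5718 = 0.38007032 + 0.17725800 = 0.55732832
  P(H|E) = 0.38007032 / 0.55732832 = 0.6820

Final posterior: 0.6820


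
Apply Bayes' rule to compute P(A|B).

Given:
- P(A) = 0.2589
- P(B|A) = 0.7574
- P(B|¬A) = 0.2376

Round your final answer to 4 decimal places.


Bayes' theorem: P(A|B) = P(B|A) × P(A) / P(B)

Step 1: Calculate P(B) using law of total probability
P(B) = P(B|A)P(A) + P(B|¬A)P(¬A)
     = 0.7574 × 0.2589 + 0.2376 × 0.7411
     = 0.19609086 + 0.17608536
     = 0.37217622

Step 2: Apply Bayes' theorem
P(A|B) = P(B|A) × P(A) / P(B)
       = 0.19609086 / 0.37217622
       = 0.5269


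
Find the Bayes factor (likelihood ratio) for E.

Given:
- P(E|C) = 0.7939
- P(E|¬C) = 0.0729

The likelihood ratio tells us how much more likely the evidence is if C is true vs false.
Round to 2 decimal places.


Likelihood Ratio (LR) = P(E|C) / P(E|¬C)

LR = 0.7939 / 0.0729
   = 10.89

The evidence is 10.89 times more likely if C is true than if C is false.
LR > 1, so observing E raises the odds in favor of C.


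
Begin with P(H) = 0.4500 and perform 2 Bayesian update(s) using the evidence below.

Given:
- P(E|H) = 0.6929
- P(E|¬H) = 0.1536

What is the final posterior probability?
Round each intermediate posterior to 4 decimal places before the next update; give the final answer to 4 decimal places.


Sequential Bayesian updating:

Initial prior: P(H) = 0.4500

Update 1:
  P(E) = 0.6929 × 0.4500 + 0.1536 × 0.5500 = 0.31180500 + 0.08448000 = 0.39628500
  P(H|E) = 0.31180500 / 0.39628500 = 0.7868

Update 2:
  P(E) = 0.6929 × 0.7868 + 0.1536 × 0.2132 = 0.54517372 + 0.03274752 = 0.57792124
  P(H|E) = 0.54517372 / 0.57792124 = 0.9433

Final posterior: 0.9433


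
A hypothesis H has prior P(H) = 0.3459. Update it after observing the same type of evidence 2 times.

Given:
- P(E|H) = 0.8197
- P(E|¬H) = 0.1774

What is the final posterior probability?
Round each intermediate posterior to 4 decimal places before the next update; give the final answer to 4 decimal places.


Sequential Bayesian updating:

Initial prior: P(H) = 0.3459

Update 1:
  P(E) = 0.8197 × 0.3459 + 0.1774 × 0.6541 = 0.28353423 + 0.11603734 = 0.39957157
  P(H|E) = 0.28353423 / 0.39957157 = 0.7096

Update 2:
  P(E) = 0.8197 × 0.7096 + 0.1774 × 0.2904 = 0.58165912 + 0.05151696 = 0.63317608
  P(H|E) = 0.58165912 / 0.63317608 = 0.9186

Final posterior: 0.9186


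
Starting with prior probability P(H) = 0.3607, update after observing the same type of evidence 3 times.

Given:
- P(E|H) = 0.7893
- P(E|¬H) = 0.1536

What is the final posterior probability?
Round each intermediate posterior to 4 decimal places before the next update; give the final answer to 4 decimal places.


Sequential Bayesian updating:

Initial prior: P(H) = 0.3607

Update 1:
  P(E) = 0.7893 × 0.3607 + 0.1536 × 0.6393 = 0.28470051 + 0.09819648 = 0.38289699
  P(H|E) = 0.28470051 / 0.38289699 = 0.7435

Update 2:
  P(E) = 0.7893 × 0.7435 + 0.1536 × 0.2565 = 0.58684455 + 0.03939840 = 0.62624295
  P(H|E) = 0.58684455 / 0.62624295 = 0.9371

Update 3:
  P(E) = 0.7893 × 0.9371 + 0.1536 × 0.0629 = 0.73965303 + 0.00966144 = 0.74931447
  P(H|E) = 0.73965303 / 0.74931447 = 0.9871

Final posterior: 0.9871


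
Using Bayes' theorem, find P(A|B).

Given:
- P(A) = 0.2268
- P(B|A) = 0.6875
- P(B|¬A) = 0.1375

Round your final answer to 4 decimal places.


Bayes' theorem: P(A|B) = P(B|A) × P(A) / P(B)

Step 1: Calculate P(B) using law of total probability
P(B) = P(B|A)P(A) + P(B|¬A)P(¬A)
     = 0.6875 × 0.2268 + 0.1375 × 0.7732
     = 0.15592500 + 0.10631500
     = 0.26224000

Step 2: Apply Bayes' theorem
P(A|B) = P(B|A) × P(A) / P(B)
       = 0.15592500 / 0.26224000
       = 0.5946


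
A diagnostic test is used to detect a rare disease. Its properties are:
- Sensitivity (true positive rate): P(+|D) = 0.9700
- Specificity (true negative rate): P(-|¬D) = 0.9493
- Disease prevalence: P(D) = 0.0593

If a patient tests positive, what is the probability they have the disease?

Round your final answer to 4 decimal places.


Let D = has disease, + = positive test

Given:
- P(D) = 0.0593 (prevalence)
- P(+|D) = 0.9700 (sensitivity)
- P(-|¬D) = 0.9493 (specificity)
- P(+|¬D) = 0.0507 (false positive rate = 1 - specificity)

Step 1: Find P(+)
P(+) = P(+|D)P(D) + P(+|¬D)P(¬D)
     = 0.9700 × 0.0593 + 0.0507 × 0.9407
     = 0.05752100 + 0.04769349
     = 0.10521449

Step 2: Apply Bayes' theorem for P(D|+)
P(D|+) = P(+|D)P(D) / P(+)
       = 0.05752100 / 0.10521449
       = 0.5467


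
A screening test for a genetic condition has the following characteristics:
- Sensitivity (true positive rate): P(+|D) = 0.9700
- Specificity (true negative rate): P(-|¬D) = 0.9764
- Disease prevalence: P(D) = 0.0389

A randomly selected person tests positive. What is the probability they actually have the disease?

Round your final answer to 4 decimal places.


Let D = has disease, + = positive test

Given:
- P(D) = 0.0389 (prevalence)
- P(+|D) = 0.9700 (sensitivity)
- P(-|¬D) = 0.9764 (specificity)
- P(+|¬D) = 0.0236 (false positive rate = 1 - specificity)

Step 1: Find P(+)
P(+) = P(+|D)P(D) + P(+|¬D)P(¬D)
     = 0.9700 × 0.0389 + 0.0236 × 0.9611
     = 0.03773300 + 0.02268196
     = 0.06041496

Step 2: Apply Bayes' theorem for P(D|+)
P(D|+) = P(+|D)P(D) / P(+)
       = 0.03773300 / 0.06041496
       = 0.6246


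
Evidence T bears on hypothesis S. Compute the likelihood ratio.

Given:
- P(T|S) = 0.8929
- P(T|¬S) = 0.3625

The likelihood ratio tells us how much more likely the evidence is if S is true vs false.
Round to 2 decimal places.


Likelihood Ratio (LR) = P(T|S) / P(T|¬S)

LR = 0.8929 / 0.3625
   = 2.46

The evidence is 2.46 times more likely if S is true than if S is false.
LR > 1, so observing T raises the odds in favor of S.


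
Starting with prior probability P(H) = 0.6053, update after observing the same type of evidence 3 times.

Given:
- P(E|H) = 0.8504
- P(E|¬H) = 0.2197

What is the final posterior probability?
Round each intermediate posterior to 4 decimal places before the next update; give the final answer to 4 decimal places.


Sequential Bayesian updating:

Initial prior: P(H) = 0.6053

Update 1:
  P(E) = 0.8504 × 0.6053 + 0.2197 × 0.3947 = 0.51474712 + 0.08671559 = 0.60146271
  P(H|E) = 0.51474712 / 0.60146271 = 0.8558

Update 2:
  P(E) = 0.8504 × 0.8558 + 0.2197 × 0.1442 = 0.72777232 + 0.03168074 = 0.75945306
  P(H|E) = 0.72777232 / 0.75945306 = 0.9583

Update 3:
  P(E) = 0.8504 × 0.9583 + 0.2197 × 0.0417 = 0.81493832 + 0.00916149 = 0.82409981
  P(H|E) = 0.81493832 / 0.82409981 = 0.9889

Final posterior: 0.9889


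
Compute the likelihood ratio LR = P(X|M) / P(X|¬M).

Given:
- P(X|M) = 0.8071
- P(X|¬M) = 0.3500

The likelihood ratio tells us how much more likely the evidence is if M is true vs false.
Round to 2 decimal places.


Likelihood Ratio (LR) = P(X|M) / P(X|¬M)

LR = 0.8071 / 0.3500
   = 2.31

The evidence is 2.31 times more likely if M is true than if M is false.
Because LR exceeds 1, X is evidence for M.


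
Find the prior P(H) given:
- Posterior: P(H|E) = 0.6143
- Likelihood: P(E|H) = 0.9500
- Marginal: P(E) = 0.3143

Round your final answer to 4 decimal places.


From Bayes' theorem: P(H|E) = P(E|H) × P(H) / P(E)

Rearranging for P(H):
P(H) = P(H|E) × P(E) / P(E|H)
     = 0.6143 × 0.3143 / 0.9500
     = 0.19307449 / 0.9500
     = 0.2032


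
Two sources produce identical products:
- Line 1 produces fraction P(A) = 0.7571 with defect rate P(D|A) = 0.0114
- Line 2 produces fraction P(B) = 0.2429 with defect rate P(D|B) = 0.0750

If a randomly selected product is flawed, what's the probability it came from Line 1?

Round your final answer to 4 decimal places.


Let A = from Line 1, D = flawed

Given:
- P(A) = 0.7571, P(B) = 0.2429
- P(D|A) = 0.0114, P(D|B) = 0.0750

Step 1: Find P(D)
P(D) = P(D|A)P(A) + P(D|B)P(B)
     = 0.0114 × 0.7571 + 0.0750 × 0.2429
     = 0.00863094 + 0.01821750
     = 0.02684844

Step 2: Apply Bayes' theorem
P(A|D) = P(D|A)P(A) / P(D)
       = 0.00863094 / 0.02684844
       = 0.3215


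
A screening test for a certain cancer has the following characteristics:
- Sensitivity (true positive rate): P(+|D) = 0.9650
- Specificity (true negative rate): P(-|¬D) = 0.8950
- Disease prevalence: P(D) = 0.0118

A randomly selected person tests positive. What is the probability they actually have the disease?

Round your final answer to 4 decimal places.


Let D = has disease, + = positive test

Given:
- P(D) = 0.0118 (prevalence)
- P(+|D) = 0.9650 (sensitivity)
- P(-|¬D) = 0.8950 (specificity)
- P(+|¬D) = 0.1050 (false positive rate = 1 - specificity)

Step 1: Find P(+)
P(+) = P(+|D)P(D) + P(+|¬D)P(¬D)
     = 0.9650 × 0.0118 + 0.1050 × 0.9882
     = 0.01138700 + 0.10376100
     = 0.11514800

Step 2: Apply Bayes' theorem for P(D|+)
P(D|+) = P(+|D)P(D) / P(+)
       = 0.01138700 / 0.11514800
       = 0.0989


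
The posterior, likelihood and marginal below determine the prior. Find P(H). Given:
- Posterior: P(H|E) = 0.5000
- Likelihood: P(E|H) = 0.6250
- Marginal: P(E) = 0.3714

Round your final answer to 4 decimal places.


From Bayes' theorem: P(H|E) = P(E|H) × P(H) / P(E)

Rearranging for P(H):
P(H) = P(H|E) × P(E) / P(E|H)
     = 0.5000 × 0.3714 / 0.6250
     = 0.18570000 / 0.6250
     = 0.2971


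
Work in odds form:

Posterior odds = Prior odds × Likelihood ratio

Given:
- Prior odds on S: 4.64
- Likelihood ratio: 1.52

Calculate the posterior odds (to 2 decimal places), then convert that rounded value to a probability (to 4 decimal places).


Step 1: Calculate posterior odds
Posterior odds = Prior odds × LR
               = 4.64 × 1.52
               = 7.05

Step 2: Convert to probability
P(S|E) = Posterior odds / (1 + Posterior odds)
       = 7.05 / (1 + 7.05)
       = 7.05 / 8.05
       = 0.8758

The evidence increased P(S) from 0.8227 to 0.8758.


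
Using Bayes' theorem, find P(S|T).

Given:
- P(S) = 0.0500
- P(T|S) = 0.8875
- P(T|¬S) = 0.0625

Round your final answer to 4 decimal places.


Bayes' theorem: P(S|T) = P(T|S) × P(S) / P(T)

Step 1: Calculate P(T) using law of total probability
P(T) = P(T|S)P(S) + P(T|¬S)P(¬S)
     = 0.8875 × 0.0500 + 0.0625 × 0.9500
     = 0.04437500 + 0.05937500
     = 0.10375000

Step 2: Apply Bayes' theorem
P(S|T) = P(T|S) × P(S) / P(T)
       = 0.04437500 / 0.10375000
       = 0.4277


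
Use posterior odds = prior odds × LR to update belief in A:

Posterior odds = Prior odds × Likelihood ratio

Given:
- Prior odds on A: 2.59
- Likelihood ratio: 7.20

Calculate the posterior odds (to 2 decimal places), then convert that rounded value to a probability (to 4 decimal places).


Step 1: Calculate posterior odds
Posterior odds = Prior odds × LR
               = 2.59 × 7.20
               = 18.65

Step 2: Convert to probability
P(A|E) = Posterior odds / (1 + Posterior odds)
       = 18.65 / (1 + 18.65)
       = 18.65 / 19.65
       = 0.9491

The evidence increased P(A) from 0.7214 to 0.9491.


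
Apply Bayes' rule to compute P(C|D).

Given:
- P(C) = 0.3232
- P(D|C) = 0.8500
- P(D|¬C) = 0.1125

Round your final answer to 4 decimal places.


Bayes' theorem: P(C|D) = P(D|C) × P(C) / P(D)

Step 1: Calculate P(D) using law of total probability
P(D) = P(D|C)P(C) + P(D|¬C)P(¬C)
     = 0.8500 × 0.3232 + 0.1125 × 0.6768
     = 0.27472000 + 0.07614000
     = 0.35086000

Step 2: Apply Bayes' theorem
P(C|D) = P(D|C) × P(C) / P(D)
       = 0.27472000 / 0.35086000
       = 0.7830


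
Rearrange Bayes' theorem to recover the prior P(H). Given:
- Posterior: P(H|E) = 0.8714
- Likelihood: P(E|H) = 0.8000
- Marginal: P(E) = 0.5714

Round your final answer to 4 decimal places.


From Bayes' theorem: P(H|E) = P(E|H) × P(H) / P(E)

Rearranging for P(H):
P(H) = P(H|E) × P(E) / P(E|H)
     = 0.8714 × 0.5714 / 0.8000
     = 0.49791796 / 0.8000
     = 0.6224


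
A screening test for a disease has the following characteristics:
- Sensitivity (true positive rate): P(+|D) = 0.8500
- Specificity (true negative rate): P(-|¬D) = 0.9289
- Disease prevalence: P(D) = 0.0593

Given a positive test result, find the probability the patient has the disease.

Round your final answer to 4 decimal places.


Let D = has disease, + = positive test

Given:
- P(D) = 0.0593 (prevalence)
- P(+|D) = 0.8500 (sensitivity)
- P(-|¬D) = 0.9289 (specificity)
- P(+|¬D) = 0.0711 (false positive rate = 1 - specificity)

Step 1: Find P(+)
P(+) = P(+|D)P(D) + P(+|¬D)P(¬D)
     = 0.8500 × 0.0593 + 0.0711 × 0.9407
     = 0.05040500 + 0.06688377
     = 0.11728877

Step 2: Apply Bayes' theorem for P(D|+)
P(D|+) = P(+|D)P(D) / P(+)
       = 0.05040500 / 0.11728877
       = 0.4298


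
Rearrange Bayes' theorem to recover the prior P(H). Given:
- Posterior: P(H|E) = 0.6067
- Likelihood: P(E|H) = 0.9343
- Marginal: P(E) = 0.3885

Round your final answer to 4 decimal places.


From Bayes' theorem: P(H|E) = P(E|H) × P(H) / P(E)

Rearranging for P(H):
P(H) = P(H|E) × P(E) / P(E|H)
     = 0.6067 × 0.3885 / 0.9343
     = 0.23570295 / 0.9343
     = 0.2523


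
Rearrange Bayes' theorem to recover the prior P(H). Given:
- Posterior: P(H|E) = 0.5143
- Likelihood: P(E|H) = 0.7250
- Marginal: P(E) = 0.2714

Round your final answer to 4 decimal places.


From Bayes' theorem: P(H|E) = P(E|H) × P(H) / P(E)

Rearranging for P(H):
P(H) = P(H|E) × P(E) / P(E|H)
     = 0.5143 × 0.2714 / 0.7250
     = 0.13958102 / 0.7250
     = 0.1925


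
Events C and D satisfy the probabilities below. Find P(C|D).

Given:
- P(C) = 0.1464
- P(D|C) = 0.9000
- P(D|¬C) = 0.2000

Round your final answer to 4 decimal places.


Bayes' theorem: P(C|D) = P(D|C) × P(C) / P(D)

Step 1: Calculate P(D) using law of total probability
P(D) = P(D|C)P(C) + P(D|¬C)P(¬C)
     = 0.9000 × 0.1464 + 0.2000 × 0.8536
     = 0.13176000 + 0.17072000
     = 0.30248000

Step 2: Apply Bayes' theorem
P(C|D) = P(D|C) × P(C) / P(D)
       = 0.13176000 / 0.30248000
       = 0.4356


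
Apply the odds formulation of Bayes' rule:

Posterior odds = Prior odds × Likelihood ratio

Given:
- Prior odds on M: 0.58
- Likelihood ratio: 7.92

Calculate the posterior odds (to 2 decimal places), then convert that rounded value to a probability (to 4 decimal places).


Step 1: Calculate posterior odds
Posterior odds = Prior odds × LR
               = 0.58 × 7.92
               = 4.59

Step 2: Convert to probability
P(M|E) = Posterior odds / (1 + Posterior odds)
       = 4.59 / (1 + 4.59)
       = 4.59 / 5.59
       = 0.8211

The evidence increased P(M) from 0.3671 to 0.8211.


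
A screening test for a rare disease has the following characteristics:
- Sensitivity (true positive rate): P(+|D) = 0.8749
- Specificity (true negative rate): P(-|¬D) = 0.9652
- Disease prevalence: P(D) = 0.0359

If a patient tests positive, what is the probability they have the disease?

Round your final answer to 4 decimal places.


Let D = has disease, + = positive test

Given:
- P(D) = 0.0359 (prevalence)
- P(+|D) = 0.8749 (sensitivity)
- P(-|¬D) = 0.9652 (specificity)
- P(+|¬D) = 0.0348 (false positive rate = 1 - specificity)

Step 1: Find P(+)
P(+) = P(+|D)P(D) + P(+|¬D)P(¬D)
     = 0.8749 × 0.0359 + 0.0348 × 0.9641
     = 0.03140891 + 0.03355068
     = 0.06495959

Step 2: Apply Bayes' theorem for P(D|+)
P(D|+) = P(+|D)P(D) / P(+)
       = 0.03140891 / 0.06495959
       = 0.4835


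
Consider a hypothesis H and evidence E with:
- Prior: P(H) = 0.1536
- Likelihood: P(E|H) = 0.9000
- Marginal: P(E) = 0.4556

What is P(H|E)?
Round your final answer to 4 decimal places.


Using Bayes' theorem:

P(H|E) = P(E|H) × P(H) / P(E)
       = 0.9000 × 0.1536 / 0.4556
       = 0.13824000 / 0.4556
       = 0.3034

The evidence strengthens our belief in H.
Prior: 0.1536 → Posterior: 0.3034


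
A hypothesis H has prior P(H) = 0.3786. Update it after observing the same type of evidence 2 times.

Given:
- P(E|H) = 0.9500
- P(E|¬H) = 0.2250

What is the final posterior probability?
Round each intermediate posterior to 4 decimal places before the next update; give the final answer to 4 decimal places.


Sequential Bayesian updating:

Initial prior: P(H) = 0.3786

Update 1:
  P(E) = 0.9500 × 0.3786 + 0.2250 × 0.6214 = 0.35967000 + 0.13981500 = 0.49948500
  P(H|E) = 0.35967000 / 0.49948500 = 0.7201

Update 2:
  P(E) = 0.9500 × 0.7201 + 0.2250 × 0.2799 = 0.68409500 + 0.06297750 = 0.74707250
  P(H|E) = 0.68409500 / 0.74707250 = 0.9157

Final posterior: 0.9157


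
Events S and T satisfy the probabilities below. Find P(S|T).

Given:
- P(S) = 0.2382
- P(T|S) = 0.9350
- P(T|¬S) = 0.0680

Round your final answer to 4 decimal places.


Bayes' theorem: P(S|T) = P(T|S) × P(S) / P(T)

Step 1: Calculate P(T) using law of total probability
P(T) = P(T|S)P(S) + P(T|¬S)P(¬S)
     = 0.9350 × 0.2382 + 0.0680 × 0.7618
     = 0.22271700 + 0.05180240
     = 0.27451940

Step 2: Apply Bayes' theorem
P(S|T) = P(T|S) × P(S) / P(T)
       = 0.22271700 / 0.27451940
       = 0.8113


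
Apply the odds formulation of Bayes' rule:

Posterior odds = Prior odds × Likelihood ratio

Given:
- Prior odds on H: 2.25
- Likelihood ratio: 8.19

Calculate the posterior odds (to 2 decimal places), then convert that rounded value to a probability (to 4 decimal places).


Step 1: Calculate posterior odds
Posterior odds = Prior odds × LR
               = 2.25 × 8.19
               = 18.43

Step 2: Convert to probability
P(H|E) = Posterior odds / (1 + Posterior odds)
       = 18.43 / (1 + 18.43)
       = 18.43 / 19.43
       = 0.9485

The evidence increased P(H) from 0.6923 to 0.9485.


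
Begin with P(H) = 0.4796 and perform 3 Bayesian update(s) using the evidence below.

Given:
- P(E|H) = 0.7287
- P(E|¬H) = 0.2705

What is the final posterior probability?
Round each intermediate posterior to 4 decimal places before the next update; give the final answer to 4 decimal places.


Sequential Bayesian updating:

Initial prior: P(H) = 0.4796

Update 1:
  P(E) = 0.7287 × 0.4796 + 0.2705 × 0.5204 = 0.34948452 + 0.14076820 = 0.49025272
  P(H|E) = 0.34948452 / 0.49025272 = 0.7129

Update 2:
  P(E) = 0.7287 × 0.7129 + 0.2705 × 0.2871 = 0.51949023 + 0.07766055 = 0.59715078
  P(H|E) = 0.51949023 / 0.59715078 = 0.8699

Update 3:
  P(E) = 0.7287 × 0.8699 + 0.2705 × 0.1301 = 0.63389613 + 0.03519205 = 0.66908818
  P(H|E) = 0.63389613 / 0.66908818 = 0.9474

Final posterior: 0.9474


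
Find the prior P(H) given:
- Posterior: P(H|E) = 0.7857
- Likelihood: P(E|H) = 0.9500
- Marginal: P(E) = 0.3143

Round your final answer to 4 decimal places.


From Bayes' theorem: P(H|E) = P(E|H) × P(H) / P(E)

Rearranging for P(H):
P(H) = P(H|E) × P(E) / P(E|H)
     = 0.7857 × 0.3143 / 0.9500
     = 0.24694551 / 0.9500
     = 0.2599


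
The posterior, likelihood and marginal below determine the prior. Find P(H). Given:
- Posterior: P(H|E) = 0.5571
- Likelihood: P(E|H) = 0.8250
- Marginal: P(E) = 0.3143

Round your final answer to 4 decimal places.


From Bayes' theorem: P(H|E) = P(E|H) × P(H) / P(E)

Rearranging for P(H):
P(H) = P(H|E) × P(E) / P(E|H)
     = 0.5571 × 0.3143 / 0.8250
     = 0.17509653 / 0.8250
     = 0.2122


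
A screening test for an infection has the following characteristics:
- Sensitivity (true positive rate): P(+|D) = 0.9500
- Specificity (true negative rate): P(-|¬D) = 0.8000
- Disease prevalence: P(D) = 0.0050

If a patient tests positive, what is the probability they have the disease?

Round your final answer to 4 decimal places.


Let D = has disease, + = positive test

Given:
- P(D) = 0.0050 (prevalence)
- P(+|D) = 0.9500 (sensitivity)
- P(-|¬D) = 0.8000 (specificity)
- P(+|¬D) = 0.2000 (false positive rate = 1 - specificity)

Step 1: Find P(+)
P(+) = P(+|D)P(D) + P(+|¬D)P(¬D)
     = 0.9500 × 0.0050 + 0.2000 × 0.9950
     = 0.00475000 + 0.19900000
     = 0.20375000

Step 2: Apply Bayes' theorem for P(D|+)
P(D|+) = P(+|D)P(D) / P(+)
       = 0.00475000 / 0.20375000
       = 0.0233


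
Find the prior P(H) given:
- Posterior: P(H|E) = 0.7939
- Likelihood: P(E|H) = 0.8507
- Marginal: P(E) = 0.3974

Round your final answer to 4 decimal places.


From Bayes' theorem: P(H|E) = P(E|H) × P(H) / P(E)

Rearranging for P(H):
P(H) = P(H|E) × P(E) / P(E|H)
     = 0.7939 × 0.3974 / 0.8507
     = 0.31549586 / 0.8507
     = 0.3709


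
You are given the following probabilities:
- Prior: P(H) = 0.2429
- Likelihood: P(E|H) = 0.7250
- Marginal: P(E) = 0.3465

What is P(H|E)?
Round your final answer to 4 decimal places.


Using Bayes' theorem:

P(H|E) = P(E|H) × P(H) / P(E)
       = 0.7250 × 0.2429 / 0.3465
       = 0.17610250 / 0.3465
       = 0.5082

The evidence strengthens our belief in H.
Prior: 0.2429 → Posterior: 0.5082


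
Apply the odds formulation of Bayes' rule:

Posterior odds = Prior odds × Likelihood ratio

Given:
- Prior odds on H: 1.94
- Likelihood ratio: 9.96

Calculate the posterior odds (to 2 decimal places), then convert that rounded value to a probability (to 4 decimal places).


Step 1: Calculate posterior odds
Posterior odds = Prior odds × LR
               = 1.94 × 9.96
               = 19.32

Step 2: Convert to probability
P(H|E) = Posterior odds / (1 + Posterior odds)
       = 19.32 / (1 + 19.32)
       = 19.32 / 20.32
       = 0.9508

The evidence increased P(H) from 0.6599 to 0.9508.


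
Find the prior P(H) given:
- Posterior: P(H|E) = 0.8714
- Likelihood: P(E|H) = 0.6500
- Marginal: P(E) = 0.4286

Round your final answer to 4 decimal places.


From Bayes' theorem: P(H|E) = P(E|H) × P(H) / P(E)

Rearranging for P(H):
P(H) = P(H|E) × P(E) / P(E|H)
     = 0.8714 × 0.4286 / 0.6500
     = 0.37348204 / 0.6500
     = 0.5746


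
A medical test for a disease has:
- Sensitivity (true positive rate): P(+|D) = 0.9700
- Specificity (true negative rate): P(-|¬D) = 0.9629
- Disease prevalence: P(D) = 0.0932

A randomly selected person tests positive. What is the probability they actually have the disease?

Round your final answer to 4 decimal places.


Let D = has disease, + = positive test

Given:
- P(D) = 0.0932 (prevalence)
- P(+|D) = 0.9700 (sensitivity)
- P(-|¬D) = 0.9629 (specificity)
- P(+|¬D) = 0.0371 (false positive rate = 1 - specificity)

Step 1: Find P(+)
P(+) = P(+|D)P(D) + P(+|¬D)P(¬D)
     = 0.9700 × 0.0932 + 0.0371 × 0.9068
     = 0.09040400 + 0.03364228
     = 0.12404628

Step 2: Apply Bayes' theorem for P(D|+)
P(D|+) = P(+|D)P(D) / P(+)
       = 0.09040400 / 0.12404628
       = 0.7288


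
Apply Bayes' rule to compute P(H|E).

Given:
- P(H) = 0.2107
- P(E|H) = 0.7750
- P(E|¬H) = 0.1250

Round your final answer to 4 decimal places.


Bayes' theorem: P(H|E) = P(E|H) × P(H) / P(E)

Step 1: Calculate P(E) using law of total probability
P(E) = P(E|H)P(H) + P(E|¬H)P(¬H)
     = 0.7750 × 0.2107 + 0.1250 × 0.7893
     = 0.16329250 + 0.09866250
     = 0.26195500

Step 2: Apply Bayes' theorem
P(H|E) = P(E|H) × P(H) / P(E)
       = 0.16329250 / 0.26195500
       = 0.6234


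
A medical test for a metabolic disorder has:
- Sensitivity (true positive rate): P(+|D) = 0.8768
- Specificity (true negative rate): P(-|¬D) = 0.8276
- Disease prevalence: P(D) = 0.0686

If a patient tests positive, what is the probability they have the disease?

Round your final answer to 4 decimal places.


Let D = has disease, + = positive test

Given:
- P(D) = 0.0686 (prevalence)
- P(+|D) = 0.8768 (sensitivity)
- P(-|¬D) = 0.8276 (specificity)
- P(+|¬D) = 0.1724 (false positive rate = 1 - specificity)

Step 1: Find P(+)
P(+) = P(+|D)P(D) + P(+|¬D)P(¬D)
     = 0.8768 × 0.0686 + 0.1724 × 0.9314
     = 0.06014848 + 0.16057336
     = 0.22072184

Step 2: Apply Bayes' theorem for P(D|+)
P(D|+) = P(+|D)P(D) / P(+)
       = 0.06014848 / 0.22072184
       = 0.2725


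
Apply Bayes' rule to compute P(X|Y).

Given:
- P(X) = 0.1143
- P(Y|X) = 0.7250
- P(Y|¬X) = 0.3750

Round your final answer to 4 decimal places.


Bayes' theorem: P(X|Y) = P(Y|X) × P(X) / P(Y)

Step 1: Calculate P(Y) using law of total probability
P(Y) = P(Y|X)P(X) + P(Y|¬X)P(¬X)
     = 0.7250 × 0.1143 + 0.3750 × 0.8857
     = 0.08286750 + 0.33213750
     = 0.41500500

Step 2: Apply Bayes' theorem
P(X|Y) = P(Y|X) × P(X) / P(Y)
       = 0.08286750 / 0.41500500
       = 0.1997


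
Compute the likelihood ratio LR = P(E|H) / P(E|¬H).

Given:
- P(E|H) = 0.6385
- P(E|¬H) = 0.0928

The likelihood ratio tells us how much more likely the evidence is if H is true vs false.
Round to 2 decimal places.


Likelihood Ratio (LR) = P(E|H) / P(E|¬H)

LR = 0.6385 / 0.0928
   = 6.88

The evidence is 6.88 times more likely if H is true than if H is false.
LR > 1, so observing E raises the odds in favor of H.


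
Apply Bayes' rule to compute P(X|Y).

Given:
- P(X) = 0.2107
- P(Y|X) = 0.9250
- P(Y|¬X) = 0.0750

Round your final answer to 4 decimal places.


Bayes' theorem: P(X|Y) = P(Y|X) × P(X) / P(Y)

Step 1: Calculate P(Y) using law of total probability
P(Y) = P(Y|X)P(X) + P(Y|¬X)P(¬X)
     = 0.9250 × 0.2107 + 0.0750 × 0.7893
     = 0.19489750 + 0.05919750
     = 0.25409500

Step 2: Apply Bayes' theorem
P(X|Y) = P(Y|X) × P(X) / P(Y)
       = 0.19489750 / 0.25409500
       = 0.7670


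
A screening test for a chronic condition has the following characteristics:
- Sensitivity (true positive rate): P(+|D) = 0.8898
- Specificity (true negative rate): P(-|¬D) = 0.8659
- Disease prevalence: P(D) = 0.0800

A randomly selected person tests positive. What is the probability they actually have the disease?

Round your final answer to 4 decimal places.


Let D = has disease, + = positive test

Given:
- P(D) = 0.0800 (prevalence)
- P(+|D) = 0.8898 (sensitivity)
- P(-|¬D) = 0.8659 (specificity)
- P(+|¬D) = 0.1341 (false positive rate = 1 - specificity)

Step 1: Find P(+)
P(+) = P(+|D)P(D) + P(+|¬D)P(¬D)
     = 0.8898 × 0.0800 + 0.1341 × 0.9200
     = 0.07118400 + 0.12337200
     = 0.19455600

Step 2: Apply Bayes' theorem for P(D|+)
P(D|+) = P(+|D)P(D) / P(+)
       = 0.07118400 / 0.19455600
       = 0.3659


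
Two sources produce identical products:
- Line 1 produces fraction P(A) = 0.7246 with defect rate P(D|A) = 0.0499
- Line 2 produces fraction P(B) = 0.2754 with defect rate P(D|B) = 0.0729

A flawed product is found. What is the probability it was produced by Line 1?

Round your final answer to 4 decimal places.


Let A = from Line 1, D = flawed

Given:
- P(A) = 0.7246, P(B) = 0.2754
- P(D|A) = 0.0499, P(D|B) = 0.0729

Step 1: Find P(D)
P(D) = P(D|A)P(A) + P(D|B)P(B)
     = 0.0499 × 0.7246 + 0.0729 × 0.2754
     = 0.03615754 + 0.02007666
     = 0.05623420

Step 2: Apply Bayes' theorem
P(A|D) = P(D|A)P(A) / P(D)
       = 0.03615754 / 0.05623420
       = 0.6430


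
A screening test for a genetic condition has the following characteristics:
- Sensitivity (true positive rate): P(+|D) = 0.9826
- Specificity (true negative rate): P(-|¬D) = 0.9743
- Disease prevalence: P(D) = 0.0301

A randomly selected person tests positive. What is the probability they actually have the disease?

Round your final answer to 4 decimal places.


Let D = has disease, + = positive test

Given:
- P(D) = 0.0301 (prevalence)
- P(+|D) = 0.9826 (sensitivity)
- P(-|¬D) = 0.9743 (specificity)
- P(+|¬D) = 0.0257 (false positive rate = 1 - specificity)

Step 1: Find P(+)
P(+) = P(+|D)P(D) + P(+|¬D)P(¬D)
     = 0.9826 × 0.0301 + 0.0257 × 0.9699
     = 0.02957626 + 0.02492643
     = 0.05450269

Step 2: Apply Bayes' theorem for P(D|+)
P(D|+) = P(+|D)P(D) / P(+)
       = 0.02957626 / 0.05450269
       = 0.5427


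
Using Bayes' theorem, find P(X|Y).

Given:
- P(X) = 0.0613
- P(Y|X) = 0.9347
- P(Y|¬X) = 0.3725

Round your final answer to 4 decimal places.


Bayes' theorem: P(X|Y) = P(Y|X) × P(X) / P(Y)

Step 1: Calculate P(Y) using law of total probability
P(Y) = P(Y|X)P(X) + P(Y|¬X)P(¬X)
     = 0.9347 × 0.0613 + 0.3725 × 0.9387
     = 0.05729711 + 0.34966575
     = 0.40696286

Step 2: Apply Bayes' theorem
P(X|Y) = P(Y|X) × P(X) / P(Y)
       = 0.05729711 / 0.40696286
       = 0.1408


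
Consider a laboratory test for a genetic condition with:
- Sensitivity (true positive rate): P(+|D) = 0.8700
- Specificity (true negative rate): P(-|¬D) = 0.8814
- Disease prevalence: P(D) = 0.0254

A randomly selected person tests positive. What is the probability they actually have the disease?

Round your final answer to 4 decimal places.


Let D = has disease, + = positive test

Given:
- P(D) = 0.0254 (prevalence)
- P(+|D) = 0.8700 (sensitivity)
- P(-|¬D) = 0.8814 (specificity)
- P(+|¬D) = 0.1186 (false positive rate = 1 - specificity)

Step 1: Find P(+)
P(+) = P(+|D)P(D) + P(+|¬D)P(¬D)
     = 0.8700 × 0.0254 + 0.1186 × 0.9746
     = 0.02209800 + 0.11558756
     = 0.13768556

Step 2: Apply Bayes' theorem for P(D|+)
P(D|+) = P(+|D)P(D) / P(+)
       = 0.02209800 / 0.13768556
       = 0.1605


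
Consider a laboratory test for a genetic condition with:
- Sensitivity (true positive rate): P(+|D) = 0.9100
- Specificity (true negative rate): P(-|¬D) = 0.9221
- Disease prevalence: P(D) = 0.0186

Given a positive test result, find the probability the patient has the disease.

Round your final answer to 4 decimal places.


Let D = has disease, + = positive test

Given:
- P(D) = 0.0186 (prevalence)
- P(+|D) = 0.9100 (sensitivity)
- P(-|¬D) = 0.9221 (specificity)
- P(+|¬D) = 0.0779 (false positive rate = 1 - specificity)

Step 1: Find P(+)
P(+) = P(+|D)P(D) + P(+|¬D)P(¬D)
     = 0.9100 × 0.0186 + 0.0779 × 0.9814
     = 0.01692600 + 0.07645106
     = 0.09337706

Step 2: Apply Bayes' theorem for P(D|+)
P(D|+) = P(+|D)P(D) / P(+)
       = 0.01692600 / 0.09337706
       = 0.1813


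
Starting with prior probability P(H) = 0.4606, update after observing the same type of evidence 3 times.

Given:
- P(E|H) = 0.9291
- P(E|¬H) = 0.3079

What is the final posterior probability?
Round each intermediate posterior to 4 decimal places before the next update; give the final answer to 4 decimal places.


Sequential Bayesian updating:

Initial prior: P(H) = 0.4606

Update 1:
  P(E) = 0.9291 × 0.4606 + 0.3079 × 0.5394 = 0.42794346 + 0.16608126 = 0.59402472
  P(H|E) = 0.42794346 / 0.59402472 = 0.7204

Update 2:
  P(E) = 0.9291 × 0.7204 + 0.3079 × 0.2796 = 0.66932364 + 0.08608884 = 0.75541248
  P(H|E) = 0.66932364 / 0.75541248 = 0.8860

Update 3:
  P(E) = 0.9291 × 0.8860 + 0.3079 × 0.1140 = 0.82318260 + 0.03510060 = 0.85828320
  P(H|E) = 0.82318260 / 0.85828320 = 0.9591

Final posterior: 0.9591


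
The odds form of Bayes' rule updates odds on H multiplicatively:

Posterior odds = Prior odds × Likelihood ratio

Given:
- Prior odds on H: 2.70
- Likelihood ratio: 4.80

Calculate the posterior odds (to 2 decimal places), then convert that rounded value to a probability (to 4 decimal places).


Step 1: Calculate posterior odds
Posterior odds = Prior odds × LR
               = 2.70 × 4.80
               = 12.96

Step 2: Convert to probability
P(H|E) = Posterior odds / (1 + Posterior odds)
       = 12.96 / (1 + 12.96)
       = 12.96 / 13.96
       = 0.9284

The evidence increased P(H) from 0.7297 to 0.9284.


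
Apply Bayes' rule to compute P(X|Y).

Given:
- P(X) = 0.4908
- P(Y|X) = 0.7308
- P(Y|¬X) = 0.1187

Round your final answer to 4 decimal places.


Bayes' theorem: P(X|Y) = P(Y|X) × P(X) / P(Y)

Step 1: Calculate P(Y) using law of total probability
P(Y) = P(Y|X)P(X) + P(Y|¬X)P(¬X)
     = 0.7308 × 0.4908 + 0.1187 × 0.5092
     = 0.35867664 + 0.06044204
     = 0.41911868

Step 2: Apply Bayes' theorem
P(X|Y) = P(Y|X) × P(X) / P(Y)
       = 0.35867664 / 0.41911868
       = 0.8558


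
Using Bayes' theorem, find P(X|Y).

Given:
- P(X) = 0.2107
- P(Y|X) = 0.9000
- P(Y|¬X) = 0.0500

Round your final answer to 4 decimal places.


Bayes' theorem: P(X|Y) = P(Y|X) × P(X) / P(Y)

Step 1: Calculate P(Y) using law of total probability
P(Y) = P(Y|X)P(X) + P(Y|¬X)P(¬X)
     = 0.9000 × 0.2107 + 0.0500 × 0.7893
     = 0.18963000 + 0.03946500
     = 0.22909500

Step 2: Apply Bayes' theorem
P(X|Y) = P(Y|X) × P(X) / P(Y)
       = 0.18963000 / 0.22909500
       = 0.8277


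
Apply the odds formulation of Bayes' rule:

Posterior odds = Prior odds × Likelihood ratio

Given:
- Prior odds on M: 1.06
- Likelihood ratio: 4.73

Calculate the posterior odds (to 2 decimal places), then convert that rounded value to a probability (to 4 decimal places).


Step 1: Calculate posterior odds
Posterior odds = Prior odds × LR
               = 1.06 × 4.73
               = 5.01

Step 2: Convert to probability
P(M|E) = Posterior odds / (1 + Posterior odds)
       = 5.01 / (1 + 5.01)
       = 5.01 / 6.01
       = 0.8336

The evidence increased P(M) from 0.5146 to 0.8336.
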